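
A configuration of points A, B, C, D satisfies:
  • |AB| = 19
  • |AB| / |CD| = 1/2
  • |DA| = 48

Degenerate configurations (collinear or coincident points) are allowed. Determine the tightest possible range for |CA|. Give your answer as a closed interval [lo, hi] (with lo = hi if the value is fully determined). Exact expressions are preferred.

|CA| ∈ [10, 86]  (≈ [10.0000, 86.0000])

|AB| ∈ {19}
|AD| ∈ {48}
|CD| ∈ {38}
|BD| ∈ [29, 67]
|AC| ∈ [10, 86]
|BC| ∈ [0, 105]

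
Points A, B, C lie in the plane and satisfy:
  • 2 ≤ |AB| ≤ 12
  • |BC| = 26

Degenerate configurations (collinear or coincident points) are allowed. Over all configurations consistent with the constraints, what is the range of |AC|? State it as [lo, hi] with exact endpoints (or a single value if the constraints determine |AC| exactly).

|AB| ∈ [2, 12]
|BC| ∈ {26}
|AC| ∈ [14, 38]

|AC| ∈ [14, 38]  (≈ [14.0000, 38.0000])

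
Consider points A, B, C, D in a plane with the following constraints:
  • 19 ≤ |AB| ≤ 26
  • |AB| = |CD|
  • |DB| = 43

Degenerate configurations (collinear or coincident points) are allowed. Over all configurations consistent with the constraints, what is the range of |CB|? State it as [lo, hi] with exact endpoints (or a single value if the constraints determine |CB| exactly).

|CB| ∈ [17, 69]  (≈ [17.0000, 69.0000])

|AB| ∈ [19, 26]
|BD| ∈ {43}
|CD| ∈ [19, 26]
|AD| ∈ [17, 69]
|BC| ∈ [17, 69]
|AC| ∈ [0, 95]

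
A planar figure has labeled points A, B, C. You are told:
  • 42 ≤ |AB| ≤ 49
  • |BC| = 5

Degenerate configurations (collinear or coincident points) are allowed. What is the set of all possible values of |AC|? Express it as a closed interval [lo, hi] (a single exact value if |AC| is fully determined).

|AC| ∈ [37, 54]  (≈ [37.0000, 54.0000])

|AB| ∈ [42, 49]
|BC| ∈ {5}
|AC| ∈ [37, 54]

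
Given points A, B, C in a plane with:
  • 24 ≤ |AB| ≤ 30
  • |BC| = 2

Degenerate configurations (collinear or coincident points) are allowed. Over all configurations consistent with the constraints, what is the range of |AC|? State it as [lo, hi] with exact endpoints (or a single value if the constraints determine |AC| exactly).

|AC| ∈ [22, 32]  (≈ [22.0000, 32.0000])

|AB| ∈ [24, 30]
|BC| ∈ {2}
|AC| ∈ [22, 32]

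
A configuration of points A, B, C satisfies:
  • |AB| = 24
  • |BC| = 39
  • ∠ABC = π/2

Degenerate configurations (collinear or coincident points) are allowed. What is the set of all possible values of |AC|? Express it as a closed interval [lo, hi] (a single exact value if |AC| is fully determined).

|AC| = 3·√(233)  (≈ 45.7930)

|AB| ∈ {24}
|BC| ∈ {39}
|AC| ∈ {3·√(233)}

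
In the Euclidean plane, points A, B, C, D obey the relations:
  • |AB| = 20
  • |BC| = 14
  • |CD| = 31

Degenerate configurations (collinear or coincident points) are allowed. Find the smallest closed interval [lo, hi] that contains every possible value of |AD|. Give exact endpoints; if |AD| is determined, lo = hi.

|AB| ∈ {20}
|BC| ∈ {14}
|CD| ∈ {31}
|AC| ∈ [6, 34]
|BD| ∈ [17, 45]
|AD| ∈ [0, 65]

|AD| ∈ [0, 65]  (≈ [0.0000, 65.0000])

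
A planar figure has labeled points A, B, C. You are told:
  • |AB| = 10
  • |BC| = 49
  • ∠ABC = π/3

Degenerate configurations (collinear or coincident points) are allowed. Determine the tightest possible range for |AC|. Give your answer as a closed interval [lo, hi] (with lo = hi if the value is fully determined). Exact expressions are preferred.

|AC| = √(2011)  (≈ 44.8442)

|AB| ∈ {10}
|BC| ∈ {49}
|AC| ∈ {√(2011)}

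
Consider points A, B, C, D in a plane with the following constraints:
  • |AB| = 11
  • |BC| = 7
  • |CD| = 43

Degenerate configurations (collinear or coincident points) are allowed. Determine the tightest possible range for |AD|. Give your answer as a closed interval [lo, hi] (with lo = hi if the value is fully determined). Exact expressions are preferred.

|AD| ∈ [25, 61]  (≈ [25.0000, 61.0000])

|AB| ∈ {11}
|BC| ∈ {7}
|CD| ∈ {43}
|AC| ∈ [4, 18]
|BD| ∈ [36, 50]
|AD| ∈ [25, 61]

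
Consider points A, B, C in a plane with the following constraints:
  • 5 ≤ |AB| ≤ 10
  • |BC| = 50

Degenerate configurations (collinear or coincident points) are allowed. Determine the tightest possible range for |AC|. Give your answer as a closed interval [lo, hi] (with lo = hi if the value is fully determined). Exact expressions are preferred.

|AB| ∈ [5, 10]
|BC| ∈ {50}
|AC| ∈ [40, 60]

|AC| ∈ [40, 60]  (≈ [40.0000, 60.0000])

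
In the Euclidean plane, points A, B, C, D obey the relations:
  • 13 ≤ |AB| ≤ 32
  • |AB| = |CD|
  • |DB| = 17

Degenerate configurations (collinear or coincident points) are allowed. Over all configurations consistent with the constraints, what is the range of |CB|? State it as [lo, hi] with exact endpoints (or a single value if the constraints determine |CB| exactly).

|AB| ∈ [13, 32]
|BD| ∈ {17}
|CD| ∈ [13, 32]
|AD| ∈ [0, 49]
|BC| ∈ [0, 49]
|AC| ∈ [0, 81]

|CB| ∈ [0, 49]  (≈ [0.0000, 49.0000])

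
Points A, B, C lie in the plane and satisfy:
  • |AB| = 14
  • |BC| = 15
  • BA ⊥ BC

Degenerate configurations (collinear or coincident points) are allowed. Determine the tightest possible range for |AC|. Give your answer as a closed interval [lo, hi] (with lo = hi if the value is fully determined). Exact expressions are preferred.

|AC| = √(421)  (≈ 20.5183)

|AB| ∈ {14}
|BC| ∈ {15}
|AC| ∈ {√(421)}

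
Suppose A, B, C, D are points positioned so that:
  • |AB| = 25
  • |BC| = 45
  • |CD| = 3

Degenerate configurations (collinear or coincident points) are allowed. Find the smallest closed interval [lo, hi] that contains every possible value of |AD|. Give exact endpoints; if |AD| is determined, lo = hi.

|AD| ∈ [17, 73]  (≈ [17.0000, 73.0000])

|AB| ∈ {25}
|BC| ∈ {45}
|CD| ∈ {3}
|AC| ∈ [20, 70]
|BD| ∈ [42, 48]
|AD| ∈ [17, 73]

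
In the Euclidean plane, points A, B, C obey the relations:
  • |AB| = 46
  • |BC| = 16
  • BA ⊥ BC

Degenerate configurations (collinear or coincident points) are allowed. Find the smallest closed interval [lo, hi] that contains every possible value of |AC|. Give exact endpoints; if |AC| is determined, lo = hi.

|AB| ∈ {46}
|BC| ∈ {16}
|AC| ∈ {2·√(593)}

|AC| = 2·√(593)  (≈ 48.7032)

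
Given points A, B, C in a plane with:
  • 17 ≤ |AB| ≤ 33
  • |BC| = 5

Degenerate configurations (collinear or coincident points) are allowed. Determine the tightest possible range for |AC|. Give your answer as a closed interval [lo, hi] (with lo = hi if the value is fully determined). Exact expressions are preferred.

|AC| ∈ [12, 38]  (≈ [12.0000, 38.0000])

|AB| ∈ [17, 33]
|BC| ∈ {5}
|AC| ∈ [12, 38]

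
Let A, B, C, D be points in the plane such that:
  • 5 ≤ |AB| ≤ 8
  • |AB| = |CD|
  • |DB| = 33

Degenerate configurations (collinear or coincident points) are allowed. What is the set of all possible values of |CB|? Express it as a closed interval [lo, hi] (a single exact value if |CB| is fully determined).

|CB| ∈ [25, 41]  (≈ [25.0000, 41.0000])

|AB| ∈ [5, 8]
|BD| ∈ {33}
|CD| ∈ [5, 8]
|AD| ∈ [25, 41]
|BC| ∈ [25, 41]
|AC| ∈ [17, 49]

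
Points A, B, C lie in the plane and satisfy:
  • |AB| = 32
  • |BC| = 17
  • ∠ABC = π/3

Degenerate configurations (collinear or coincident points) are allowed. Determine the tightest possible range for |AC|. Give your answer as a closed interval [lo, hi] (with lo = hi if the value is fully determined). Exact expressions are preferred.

|AC| = √(769)  (≈ 27.7308)

|AB| ∈ {32}
|BC| ∈ {17}
|AC| ∈ {√(769)}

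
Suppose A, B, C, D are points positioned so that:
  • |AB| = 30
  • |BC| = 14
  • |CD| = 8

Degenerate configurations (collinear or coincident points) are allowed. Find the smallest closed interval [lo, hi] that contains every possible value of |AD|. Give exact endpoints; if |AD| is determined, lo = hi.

|AB| ∈ {30}
|BC| ∈ {14}
|CD| ∈ {8}
|AC| ∈ [16, 44]
|BD| ∈ [6, 22]
|AD| ∈ [8, 52]

|AD| ∈ [8, 52]  (≈ [8.0000, 52.0000])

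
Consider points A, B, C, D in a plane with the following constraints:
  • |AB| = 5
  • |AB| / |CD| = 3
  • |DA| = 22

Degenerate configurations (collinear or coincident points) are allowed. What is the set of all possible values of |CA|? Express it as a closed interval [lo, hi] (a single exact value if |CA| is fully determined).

|CA| ∈ [61/3, 71/3]  (≈ [20.3333, 23.6667])

|AB| ∈ {5}
|AD| ∈ {22}
|CD| ∈ {5/3}
|BD| ∈ [17, 27]
|AC| ∈ [61/3, 71/3]
|BC| ∈ [46/3, 86/3]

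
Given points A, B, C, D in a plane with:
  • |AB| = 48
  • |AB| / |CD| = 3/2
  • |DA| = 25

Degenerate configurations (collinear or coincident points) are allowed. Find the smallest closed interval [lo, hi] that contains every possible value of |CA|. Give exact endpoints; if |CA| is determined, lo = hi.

|CA| ∈ [7, 57]  (≈ [7.0000, 57.0000])

|AB| ∈ {48}
|AD| ∈ {25}
|CD| ∈ {32}
|BD| ∈ [23, 73]
|AC| ∈ [7, 57]
|BC| ∈ [0, 105]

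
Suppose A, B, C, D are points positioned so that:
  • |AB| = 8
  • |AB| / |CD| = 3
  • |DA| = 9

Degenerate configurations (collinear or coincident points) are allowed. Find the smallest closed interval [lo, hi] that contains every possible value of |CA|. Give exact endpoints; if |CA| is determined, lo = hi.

|CA| ∈ [19/3, 35/3]  (≈ [6.3333, 11.6667])

|AB| ∈ {8}
|AD| ∈ {9}
|CD| ∈ {8/3}
|BD| ∈ [1, 17]
|AC| ∈ [19/3, 35/3]
|BC| ∈ [0, 59/3]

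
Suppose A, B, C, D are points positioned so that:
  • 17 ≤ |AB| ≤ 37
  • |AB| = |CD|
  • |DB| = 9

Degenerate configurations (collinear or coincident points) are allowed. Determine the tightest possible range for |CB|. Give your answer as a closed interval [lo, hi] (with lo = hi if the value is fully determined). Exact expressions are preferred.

|AB| ∈ [17, 37]
|BD| ∈ {9}
|CD| ∈ [17, 37]
|AD| ∈ [8, 46]
|BC| ∈ [8, 46]
|AC| ∈ [0, 83]

|CB| ∈ [8, 46]  (≈ [8.0000, 46.0000])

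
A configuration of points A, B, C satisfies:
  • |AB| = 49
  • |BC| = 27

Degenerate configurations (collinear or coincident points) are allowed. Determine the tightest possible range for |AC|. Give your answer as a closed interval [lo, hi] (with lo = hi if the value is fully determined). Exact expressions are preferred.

|AC| ∈ [22, 76]  (≈ [22.0000, 76.0000])

|AB| ∈ {49}
|BC| ∈ {27}
|AC| ∈ [22, 76]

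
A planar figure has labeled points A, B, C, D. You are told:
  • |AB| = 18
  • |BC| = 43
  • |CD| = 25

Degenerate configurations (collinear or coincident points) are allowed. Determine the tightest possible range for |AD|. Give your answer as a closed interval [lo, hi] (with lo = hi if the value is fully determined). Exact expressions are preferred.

|AD| ∈ [0, 86]  (≈ [0.0000, 86.0000])

|AB| ∈ {18}
|BC| ∈ {43}
|CD| ∈ {25}
|AC| ∈ [25, 61]
|BD| ∈ [18, 68]
|AD| ∈ [0, 86]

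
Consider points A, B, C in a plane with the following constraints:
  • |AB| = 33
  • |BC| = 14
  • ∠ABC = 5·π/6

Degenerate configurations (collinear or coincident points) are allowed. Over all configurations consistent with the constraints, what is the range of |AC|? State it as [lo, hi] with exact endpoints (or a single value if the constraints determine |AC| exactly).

|AB| ∈ {33}
|BC| ∈ {14}
|AC| ∈ {√(462·√(3) + 1285)}

|AC| = √(462·√(3) + 1285)  (≈ 45.6641)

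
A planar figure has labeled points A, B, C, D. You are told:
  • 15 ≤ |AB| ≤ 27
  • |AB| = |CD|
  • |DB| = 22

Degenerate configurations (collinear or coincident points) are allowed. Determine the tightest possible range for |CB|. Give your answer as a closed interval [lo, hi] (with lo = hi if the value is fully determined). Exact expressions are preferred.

|AB| ∈ [15, 27]
|BD| ∈ {22}
|CD| ∈ [15, 27]
|AD| ∈ [0, 49]
|BC| ∈ [0, 49]
|AC| ∈ [0, 76]

|CB| ∈ [0, 49]  (≈ [0.0000, 49.0000])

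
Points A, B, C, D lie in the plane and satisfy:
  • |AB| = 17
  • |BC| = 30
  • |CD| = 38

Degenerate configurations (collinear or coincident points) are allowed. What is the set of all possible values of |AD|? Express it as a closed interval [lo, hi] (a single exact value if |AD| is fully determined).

|AB| ∈ {17}
|BC| ∈ {30}
|CD| ∈ {38}
|AC| ∈ [13, 47]
|BD| ∈ [8, 68]
|AD| ∈ [0, 85]

|AD| ∈ [0, 85]  (≈ [0.0000, 85.0000])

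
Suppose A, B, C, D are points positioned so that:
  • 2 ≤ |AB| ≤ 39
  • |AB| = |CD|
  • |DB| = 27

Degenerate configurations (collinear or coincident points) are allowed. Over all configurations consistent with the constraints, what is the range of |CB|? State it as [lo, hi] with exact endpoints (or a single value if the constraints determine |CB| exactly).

|AB| ∈ [2, 39]
|BD| ∈ {27}
|CD| ∈ [2, 39]
|AD| ∈ [0, 66]
|BC| ∈ [0, 66]
|AC| ∈ [0, 105]

|CB| ∈ [0, 66]  (≈ [0.0000, 66.0000])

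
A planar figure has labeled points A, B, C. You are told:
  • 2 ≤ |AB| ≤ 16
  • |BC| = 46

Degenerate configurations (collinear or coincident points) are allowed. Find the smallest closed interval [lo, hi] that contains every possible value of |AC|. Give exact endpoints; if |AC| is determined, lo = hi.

|AC| ∈ [30, 62]  (≈ [30.0000, 62.0000])

|AB| ∈ [2, 16]
|BC| ∈ {46}
|AC| ∈ [30, 62]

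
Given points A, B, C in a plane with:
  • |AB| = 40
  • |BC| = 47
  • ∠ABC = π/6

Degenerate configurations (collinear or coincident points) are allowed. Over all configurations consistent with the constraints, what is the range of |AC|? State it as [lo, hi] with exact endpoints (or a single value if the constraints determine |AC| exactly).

|AB| ∈ {40}
|BC| ∈ {47}
|AC| ∈ {√(3809 - 1880·√(3))}

|AC| = √(3809 - 1880·√(3))  (≈ 23.5105)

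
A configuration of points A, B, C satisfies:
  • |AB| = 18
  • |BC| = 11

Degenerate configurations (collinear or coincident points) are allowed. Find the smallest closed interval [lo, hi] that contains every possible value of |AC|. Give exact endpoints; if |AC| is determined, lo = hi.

|AC| ∈ [7, 29]  (≈ [7.0000, 29.0000])

|AB| ∈ {18}
|BC| ∈ {11}
|AC| ∈ [7, 29]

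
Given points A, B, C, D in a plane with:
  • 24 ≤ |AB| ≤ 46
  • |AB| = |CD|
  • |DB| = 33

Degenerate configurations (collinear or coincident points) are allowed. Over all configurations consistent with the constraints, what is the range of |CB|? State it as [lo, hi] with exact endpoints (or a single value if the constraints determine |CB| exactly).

|AB| ∈ [24, 46]
|BD| ∈ {33}
|CD| ∈ [24, 46]
|AD| ∈ [0, 79]
|BC| ∈ [0, 79]
|AC| ∈ [0, 125]

|CB| ∈ [0, 79]  (≈ [0.0000, 79.0000])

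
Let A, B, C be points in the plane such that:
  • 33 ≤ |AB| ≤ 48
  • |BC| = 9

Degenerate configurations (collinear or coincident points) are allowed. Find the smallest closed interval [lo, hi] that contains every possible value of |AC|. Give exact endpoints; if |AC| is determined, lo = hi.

|AB| ∈ [33, 48]
|BC| ∈ {9}
|AC| ∈ [24, 57]

|AC| ∈ [24, 57]  (≈ [24.0000, 57.0000])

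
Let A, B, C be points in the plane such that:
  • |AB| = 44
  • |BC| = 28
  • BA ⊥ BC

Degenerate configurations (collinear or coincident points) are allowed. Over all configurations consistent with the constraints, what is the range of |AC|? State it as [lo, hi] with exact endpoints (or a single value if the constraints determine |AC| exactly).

|AC| = 4·√(170)  (≈ 52.1536)

|AB| ∈ {44}
|BC| ∈ {28}
|AC| ∈ {4·√(170)}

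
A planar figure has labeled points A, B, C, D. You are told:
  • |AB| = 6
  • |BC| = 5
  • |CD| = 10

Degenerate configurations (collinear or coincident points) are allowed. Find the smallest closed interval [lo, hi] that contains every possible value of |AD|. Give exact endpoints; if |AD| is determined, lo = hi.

|AD| ∈ [0, 21]  (≈ [0.0000, 21.0000])

|AB| ∈ {6}
|BC| ∈ {5}
|CD| ∈ {10}
|AC| ∈ [1, 11]
|BD| ∈ [5, 15]
|AD| ∈ [0, 21]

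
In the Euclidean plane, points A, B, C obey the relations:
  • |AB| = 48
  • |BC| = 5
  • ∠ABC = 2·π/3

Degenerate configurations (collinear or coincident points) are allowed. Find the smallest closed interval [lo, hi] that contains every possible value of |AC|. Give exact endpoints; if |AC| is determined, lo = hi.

|AB| ∈ {48}
|BC| ∈ {5}
|AC| ∈ {√(2569)}

|AC| = √(2569)  (≈ 50.6853)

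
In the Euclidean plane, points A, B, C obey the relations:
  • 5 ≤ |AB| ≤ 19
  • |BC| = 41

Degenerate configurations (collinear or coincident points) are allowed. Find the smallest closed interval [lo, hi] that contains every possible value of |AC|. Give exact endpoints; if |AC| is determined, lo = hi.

|AC| ∈ [22, 60]  (≈ [22.0000, 60.0000])

|AB| ∈ [5, 19]
|BC| ∈ {41}
|AC| ∈ [22, 60]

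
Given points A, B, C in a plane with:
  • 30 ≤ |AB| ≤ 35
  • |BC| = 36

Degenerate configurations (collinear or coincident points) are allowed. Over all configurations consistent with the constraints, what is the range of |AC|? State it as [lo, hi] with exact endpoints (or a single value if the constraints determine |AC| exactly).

|AB| ∈ [30, 35]
|BC| ∈ {36}
|AC| ∈ [1, 71]

|AC| ∈ [1, 71]  (≈ [1.0000, 71.0000])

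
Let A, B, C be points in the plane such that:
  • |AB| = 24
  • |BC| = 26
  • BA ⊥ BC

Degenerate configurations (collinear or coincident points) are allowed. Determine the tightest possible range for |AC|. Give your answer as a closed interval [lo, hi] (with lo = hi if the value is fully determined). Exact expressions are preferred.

|AC| = 2·√(313)  (≈ 35.3836)

|AB| ∈ {24}
|BC| ∈ {26}
|AC| ∈ {2·√(313)}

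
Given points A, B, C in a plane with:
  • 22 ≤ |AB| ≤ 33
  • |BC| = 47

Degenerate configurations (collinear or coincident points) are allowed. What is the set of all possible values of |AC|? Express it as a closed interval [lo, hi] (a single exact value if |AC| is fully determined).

|AC| ∈ [14, 80]  (≈ [14.0000, 80.0000])

|AB| ∈ [22, 33]
|BC| ∈ {47}
|AC| ∈ [14, 80]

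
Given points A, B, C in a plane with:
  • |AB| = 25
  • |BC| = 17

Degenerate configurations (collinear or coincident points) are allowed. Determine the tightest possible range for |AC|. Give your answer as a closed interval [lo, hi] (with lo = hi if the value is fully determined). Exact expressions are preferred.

|AB| ∈ {25}
|BC| ∈ {17}
|AC| ∈ [8, 42]

|AC| ∈ [8, 42]  (≈ [8.0000, 42.0000])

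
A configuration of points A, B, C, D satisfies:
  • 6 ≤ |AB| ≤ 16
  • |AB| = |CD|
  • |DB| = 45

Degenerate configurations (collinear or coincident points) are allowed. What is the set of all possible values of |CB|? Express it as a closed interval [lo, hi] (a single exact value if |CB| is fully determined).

|AB| ∈ [6, 16]
|BD| ∈ {45}
|CD| ∈ [6, 16]
|AD| ∈ [29, 61]
|BC| ∈ [29, 61]
|AC| ∈ [13, 77]

|CB| ∈ [29, 61]  (≈ [29.0000, 61.0000])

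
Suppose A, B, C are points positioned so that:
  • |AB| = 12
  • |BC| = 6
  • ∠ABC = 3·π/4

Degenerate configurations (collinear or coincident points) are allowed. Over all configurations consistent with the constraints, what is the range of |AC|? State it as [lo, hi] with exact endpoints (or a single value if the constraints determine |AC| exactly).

|AB| ∈ {12}
|BC| ∈ {6}
|AC| ∈ {6·√(2·√(2) + 5)}

|AC| = 6·√(2·√(2) + 5)  (≈ 16.7876)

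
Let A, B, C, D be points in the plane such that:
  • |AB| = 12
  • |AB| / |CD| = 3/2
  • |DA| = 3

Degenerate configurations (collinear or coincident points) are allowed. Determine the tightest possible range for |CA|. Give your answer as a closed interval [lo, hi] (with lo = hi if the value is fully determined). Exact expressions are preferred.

|AB| ∈ {12}
|AD| ∈ {3}
|CD| ∈ {8}
|BD| ∈ [9, 15]
|AC| ∈ [5, 11]
|BC| ∈ [1, 23]

|CA| ∈ [5, 11]  (≈ [5.0000, 11.0000])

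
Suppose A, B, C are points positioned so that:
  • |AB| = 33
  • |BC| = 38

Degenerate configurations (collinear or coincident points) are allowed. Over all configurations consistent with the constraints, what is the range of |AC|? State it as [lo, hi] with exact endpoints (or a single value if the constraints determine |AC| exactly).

|AC| ∈ [5, 71]  (≈ [5.0000, 71.0000])

|AB| ∈ {33}
|BC| ∈ {38}
|AC| ∈ [5, 71]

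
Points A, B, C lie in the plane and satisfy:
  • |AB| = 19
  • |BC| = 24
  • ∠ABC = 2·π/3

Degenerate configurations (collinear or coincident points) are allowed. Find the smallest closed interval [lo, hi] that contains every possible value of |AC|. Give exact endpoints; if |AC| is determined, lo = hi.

|AB| ∈ {19}
|BC| ∈ {24}
|AC| ∈ {√(1393)}

|AC| = √(1393)  (≈ 37.3229)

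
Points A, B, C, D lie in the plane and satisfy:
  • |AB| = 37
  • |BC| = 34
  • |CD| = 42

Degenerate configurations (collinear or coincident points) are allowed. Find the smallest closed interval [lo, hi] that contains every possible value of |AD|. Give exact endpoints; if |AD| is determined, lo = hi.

|AB| ∈ {37}
|BC| ∈ {34}
|CD| ∈ {42}
|AC| ∈ [3, 71]
|BD| ∈ [8, 76]
|AD| ∈ [0, 113]

|AD| ∈ [0, 113]  (≈ [0.0000, 113.0000])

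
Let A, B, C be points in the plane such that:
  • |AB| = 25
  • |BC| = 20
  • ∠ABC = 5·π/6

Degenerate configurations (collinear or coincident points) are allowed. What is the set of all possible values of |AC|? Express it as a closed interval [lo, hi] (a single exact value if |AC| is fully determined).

|AB| ∈ {25}
|BC| ∈ {20}
|AC| ∈ {5·√(20·√(3) + 41)}

|AC| = 5·√(20·√(3) + 41)  (≈ 43.4859)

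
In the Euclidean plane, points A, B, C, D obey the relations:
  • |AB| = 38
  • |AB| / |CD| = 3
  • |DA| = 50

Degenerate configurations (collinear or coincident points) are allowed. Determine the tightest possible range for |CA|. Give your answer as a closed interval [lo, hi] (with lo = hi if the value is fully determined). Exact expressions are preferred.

|CA| ∈ [112/3, 188/3]  (≈ [37.3333, 62.6667])

|AB| ∈ {38}
|AD| ∈ {50}
|CD| ∈ {38/3}
|BD| ∈ [12, 88]
|AC| ∈ [112/3, 188/3]
|BC| ∈ [0, 302/3]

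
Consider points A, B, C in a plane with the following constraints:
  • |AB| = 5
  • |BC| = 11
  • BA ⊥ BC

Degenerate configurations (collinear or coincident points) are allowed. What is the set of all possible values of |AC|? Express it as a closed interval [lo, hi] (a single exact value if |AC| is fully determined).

|AC| = √(146)  (≈ 12.0830)

|AB| ∈ {5}
|BC| ∈ {11}
|AC| ∈ {√(146)}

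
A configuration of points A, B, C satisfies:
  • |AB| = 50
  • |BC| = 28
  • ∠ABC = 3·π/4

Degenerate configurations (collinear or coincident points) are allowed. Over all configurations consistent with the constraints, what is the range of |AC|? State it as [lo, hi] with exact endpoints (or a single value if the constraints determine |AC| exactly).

|AB| ∈ {50}
|BC| ∈ {28}
|AC| ∈ {2·√(350·√(2) + 821)}

|AC| = 2·√(350·√(2) + 821)  (≈ 72.5527)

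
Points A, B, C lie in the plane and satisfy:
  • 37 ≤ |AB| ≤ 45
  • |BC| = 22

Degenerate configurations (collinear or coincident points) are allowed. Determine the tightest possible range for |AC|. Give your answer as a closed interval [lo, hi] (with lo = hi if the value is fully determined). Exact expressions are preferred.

|AC| ∈ [15, 67]  (≈ [15.0000, 67.0000])

|AB| ∈ [37, 45]
|BC| ∈ {22}
|AC| ∈ [15, 67]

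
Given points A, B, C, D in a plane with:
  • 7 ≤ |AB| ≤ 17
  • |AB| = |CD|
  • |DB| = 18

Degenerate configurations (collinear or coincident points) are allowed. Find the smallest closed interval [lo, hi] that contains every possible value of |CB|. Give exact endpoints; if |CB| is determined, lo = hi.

|CB| ∈ [1, 35]  (≈ [1.0000, 35.0000])

|AB| ∈ [7, 17]
|BD| ∈ {18}
|CD| ∈ [7, 17]
|AD| ∈ [1, 35]
|BC| ∈ [1, 35]
|AC| ∈ [0, 52]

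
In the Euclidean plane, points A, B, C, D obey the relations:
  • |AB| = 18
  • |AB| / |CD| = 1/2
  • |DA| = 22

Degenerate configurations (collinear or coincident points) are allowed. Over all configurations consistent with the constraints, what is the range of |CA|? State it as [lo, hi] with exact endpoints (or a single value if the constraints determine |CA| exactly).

|AB| ∈ {18}
|AD| ∈ {22}
|CD| ∈ {36}
|BD| ∈ [4, 40]
|AC| ∈ [14, 58]
|BC| ∈ [0, 76]

|CA| ∈ [14, 58]  (≈ [14.0000, 58.0000])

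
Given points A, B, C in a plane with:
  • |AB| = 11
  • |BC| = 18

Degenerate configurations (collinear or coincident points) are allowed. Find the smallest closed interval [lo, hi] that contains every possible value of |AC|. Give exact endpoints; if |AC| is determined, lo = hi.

|AC| ∈ [7, 29]  (≈ [7.0000, 29.0000])

|AB| ∈ {11}
|BC| ∈ {18}
|AC| ∈ [7, 29]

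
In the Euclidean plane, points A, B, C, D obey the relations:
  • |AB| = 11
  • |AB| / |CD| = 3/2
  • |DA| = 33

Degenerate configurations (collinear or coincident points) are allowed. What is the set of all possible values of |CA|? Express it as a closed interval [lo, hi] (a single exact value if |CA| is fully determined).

|CA| ∈ [77/3, 121/3]  (≈ [25.6667, 40.3333])

|AB| ∈ {11}
|AD| ∈ {33}
|CD| ∈ {22/3}
|BD| ∈ [22, 44]
|AC| ∈ [77/3, 121/3]
|BC| ∈ [44/3, 154/3]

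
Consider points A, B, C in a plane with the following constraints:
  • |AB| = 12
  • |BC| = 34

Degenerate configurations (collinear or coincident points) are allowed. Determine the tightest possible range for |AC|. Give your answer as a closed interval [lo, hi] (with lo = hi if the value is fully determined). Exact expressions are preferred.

|AB| ∈ {12}
|BC| ∈ {34}
|AC| ∈ [22, 46]

|AC| ∈ [22, 46]  (≈ [22.0000, 46.0000])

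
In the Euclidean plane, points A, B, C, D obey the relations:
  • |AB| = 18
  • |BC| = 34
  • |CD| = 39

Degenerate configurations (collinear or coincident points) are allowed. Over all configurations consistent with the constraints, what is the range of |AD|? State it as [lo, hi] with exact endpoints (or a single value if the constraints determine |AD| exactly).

|AB| ∈ {18}
|BC| ∈ {34}
|CD| ∈ {39}
|AC| ∈ [16, 52]
|BD| ∈ [5, 73]
|AD| ∈ [0, 91]

|AD| ∈ [0, 91]  (≈ [0.0000, 91.0000])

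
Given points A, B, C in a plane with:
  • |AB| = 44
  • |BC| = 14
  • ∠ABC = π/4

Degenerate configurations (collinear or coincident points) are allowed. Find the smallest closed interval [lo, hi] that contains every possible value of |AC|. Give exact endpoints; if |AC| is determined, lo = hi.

|AC| = 2·√(533 - 154·√(2))  (≈ 35.5084)

|AB| ∈ {44}
|BC| ∈ {14}
|AC| ∈ {2·√(533 - 154·√(2))}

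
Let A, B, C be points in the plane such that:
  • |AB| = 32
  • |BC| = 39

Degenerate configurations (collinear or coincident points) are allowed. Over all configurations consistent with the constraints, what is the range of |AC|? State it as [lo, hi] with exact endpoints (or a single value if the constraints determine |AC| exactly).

|AB| ∈ {32}
|BC| ∈ {39}
|AC| ∈ [7, 71]

|AC| ∈ [7, 71]  (≈ [7.0000, 71.0000])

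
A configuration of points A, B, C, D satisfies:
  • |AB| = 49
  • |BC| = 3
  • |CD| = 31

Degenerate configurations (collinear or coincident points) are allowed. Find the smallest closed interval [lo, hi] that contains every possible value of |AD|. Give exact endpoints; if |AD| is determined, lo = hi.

|AD| ∈ [15, 83]  (≈ [15.0000, 83.0000])

|AB| ∈ {49}
|BC| ∈ {3}
|CD| ∈ {31}
|AC| ∈ [46, 52]
|BD| ∈ [28, 34]
|AD| ∈ [15, 83]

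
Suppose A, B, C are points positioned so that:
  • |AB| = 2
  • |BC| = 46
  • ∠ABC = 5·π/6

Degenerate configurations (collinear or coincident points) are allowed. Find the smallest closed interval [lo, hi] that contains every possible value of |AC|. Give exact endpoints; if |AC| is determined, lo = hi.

|AB| ∈ {2}
|BC| ∈ {46}
|AC| ∈ {2·√(23·√(3) + 530)}

|AC| = 2·√(23·√(3) + 530)  (≈ 47.7425)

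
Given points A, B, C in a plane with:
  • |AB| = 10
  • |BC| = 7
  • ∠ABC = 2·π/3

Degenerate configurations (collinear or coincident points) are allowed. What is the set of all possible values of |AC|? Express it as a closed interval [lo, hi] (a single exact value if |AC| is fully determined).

|AB| ∈ {10}
|BC| ∈ {7}
|AC| ∈ {√(219)}

|AC| = √(219)  (≈ 14.7986)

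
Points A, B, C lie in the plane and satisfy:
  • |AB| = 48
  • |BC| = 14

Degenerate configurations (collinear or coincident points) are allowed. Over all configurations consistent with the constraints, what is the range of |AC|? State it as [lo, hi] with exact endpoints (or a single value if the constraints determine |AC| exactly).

|AC| ∈ [34, 62]  (≈ [34.0000, 62.0000])

|AB| ∈ {48}
|BC| ∈ {14}
|AC| ∈ [34, 62]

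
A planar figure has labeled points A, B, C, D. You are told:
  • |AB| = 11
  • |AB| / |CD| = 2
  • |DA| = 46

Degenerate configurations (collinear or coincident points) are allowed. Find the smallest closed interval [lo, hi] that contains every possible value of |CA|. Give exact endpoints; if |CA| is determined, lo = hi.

|CA| ∈ [81/2, 103/2]  (≈ [40.5000, 51.5000])

|AB| ∈ {11}
|AD| ∈ {46}
|CD| ∈ {11/2}
|BD| ∈ [35, 57]
|AC| ∈ [81/2, 103/2]
|BC| ∈ [59/2, 125/2]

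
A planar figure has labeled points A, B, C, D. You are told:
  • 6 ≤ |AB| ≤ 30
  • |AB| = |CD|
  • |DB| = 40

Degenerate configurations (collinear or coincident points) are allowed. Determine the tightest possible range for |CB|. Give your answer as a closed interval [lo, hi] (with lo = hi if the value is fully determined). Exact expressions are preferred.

|AB| ∈ [6, 30]
|BD| ∈ {40}
|CD| ∈ [6, 30]
|AD| ∈ [10, 70]
|BC| ∈ [10, 70]
|AC| ∈ [0, 100]

|CB| ∈ [10, 70]  (≈ [10.0000, 70.0000])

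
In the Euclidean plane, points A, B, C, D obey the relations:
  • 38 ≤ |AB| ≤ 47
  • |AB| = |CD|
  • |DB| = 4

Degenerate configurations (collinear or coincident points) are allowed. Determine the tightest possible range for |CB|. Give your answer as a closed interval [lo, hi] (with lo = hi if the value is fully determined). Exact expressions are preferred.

|AB| ∈ [38, 47]
|BD| ∈ {4}
|CD| ∈ [38, 47]
|AD| ∈ [34, 51]
|BC| ∈ [34, 51]
|AC| ∈ [0, 98]

|CB| ∈ [34, 51]  (≈ [34.0000, 51.0000])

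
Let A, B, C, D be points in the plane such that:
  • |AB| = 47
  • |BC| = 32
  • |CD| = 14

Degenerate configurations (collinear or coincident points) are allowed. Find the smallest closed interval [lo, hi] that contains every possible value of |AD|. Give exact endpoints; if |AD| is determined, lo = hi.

|AB| ∈ {47}
|BC| ∈ {32}
|CD| ∈ {14}
|AC| ∈ [15, 79]
|BD| ∈ [18, 46]
|AD| ∈ [1, 93]

|AD| ∈ [1, 93]  (≈ [1.0000, 93.0000])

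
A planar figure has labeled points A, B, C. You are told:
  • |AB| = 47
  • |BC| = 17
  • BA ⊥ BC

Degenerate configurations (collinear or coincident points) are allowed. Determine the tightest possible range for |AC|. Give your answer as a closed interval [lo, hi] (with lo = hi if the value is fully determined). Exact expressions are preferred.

|AC| = √(2498)  (≈ 49.9800)

|AB| ∈ {47}
|BC| ∈ {17}
|AC| ∈ {√(2498)}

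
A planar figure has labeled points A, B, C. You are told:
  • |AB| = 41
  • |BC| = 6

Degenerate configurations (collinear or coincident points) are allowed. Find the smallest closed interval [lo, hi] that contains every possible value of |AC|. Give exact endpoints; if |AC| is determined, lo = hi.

|AC| ∈ [35, 47]  (≈ [35.0000, 47.0000])

|AB| ∈ {41}
|BC| ∈ {6}
|AC| ∈ [35, 47]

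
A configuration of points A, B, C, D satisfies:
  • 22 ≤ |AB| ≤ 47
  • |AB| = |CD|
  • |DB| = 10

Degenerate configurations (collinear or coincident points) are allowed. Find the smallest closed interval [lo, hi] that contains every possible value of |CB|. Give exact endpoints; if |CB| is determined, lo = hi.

|AB| ∈ [22, 47]
|BD| ∈ {10}
|CD| ∈ [22, 47]
|AD| ∈ [12, 57]
|BC| ∈ [12, 57]
|AC| ∈ [0, 104]

|CB| ∈ [12, 57]  (≈ [12.0000, 57.0000])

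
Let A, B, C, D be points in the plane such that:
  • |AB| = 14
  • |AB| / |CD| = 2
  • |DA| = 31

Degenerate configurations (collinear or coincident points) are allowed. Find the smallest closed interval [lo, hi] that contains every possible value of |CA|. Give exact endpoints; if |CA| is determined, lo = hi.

|AB| ∈ {14}
|AD| ∈ {31}
|CD| ∈ {7}
|BD| ∈ [17, 45]
|AC| ∈ [24, 38]
|BC| ∈ [10, 52]

|CA| ∈ [24, 38]  (≈ [24.0000, 38.0000])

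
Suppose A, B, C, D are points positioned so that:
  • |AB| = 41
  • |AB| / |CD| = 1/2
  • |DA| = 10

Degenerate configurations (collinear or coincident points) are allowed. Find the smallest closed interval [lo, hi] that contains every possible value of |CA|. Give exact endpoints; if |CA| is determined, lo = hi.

|CA| ∈ [72, 92]  (≈ [72.0000, 92.0000])

|AB| ∈ {41}
|AD| ∈ {10}
|CD| ∈ {82}
|BD| ∈ [31, 51]
|AC| ∈ [72, 92]
|BC| ∈ [31, 133]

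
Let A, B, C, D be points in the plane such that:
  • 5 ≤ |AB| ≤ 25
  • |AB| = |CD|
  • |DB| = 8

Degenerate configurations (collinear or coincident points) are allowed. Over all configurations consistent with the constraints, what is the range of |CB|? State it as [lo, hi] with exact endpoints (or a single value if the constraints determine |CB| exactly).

|AB| ∈ [5, 25]
|BD| ∈ {8}
|CD| ∈ [5, 25]
|AD| ∈ [0, 33]
|BC| ∈ [0, 33]
|AC| ∈ [0, 58]

|CB| ∈ [0, 33]  (≈ [0.0000, 33.0000])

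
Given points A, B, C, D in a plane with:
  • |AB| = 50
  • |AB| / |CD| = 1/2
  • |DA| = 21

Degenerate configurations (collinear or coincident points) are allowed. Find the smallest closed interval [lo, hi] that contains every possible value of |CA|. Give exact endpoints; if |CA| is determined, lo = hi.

|AB| ∈ {50}
|AD| ∈ {21}
|CD| ∈ {100}
|BD| ∈ [29, 71]
|AC| ∈ [79, 121]
|BC| ∈ [29, 171]

|CA| ∈ [79, 121]  (≈ [79.0000, 121.0000])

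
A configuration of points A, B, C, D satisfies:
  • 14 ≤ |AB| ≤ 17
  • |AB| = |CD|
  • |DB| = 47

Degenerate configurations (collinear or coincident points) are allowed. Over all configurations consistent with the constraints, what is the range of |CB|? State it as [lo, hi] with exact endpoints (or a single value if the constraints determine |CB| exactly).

|AB| ∈ [14, 17]
|BD| ∈ {47}
|CD| ∈ [14, 17]
|AD| ∈ [30, 64]
|BC| ∈ [30, 64]
|AC| ∈ [13, 81]

|CB| ∈ [30, 64]  (≈ [30.0000, 64.0000])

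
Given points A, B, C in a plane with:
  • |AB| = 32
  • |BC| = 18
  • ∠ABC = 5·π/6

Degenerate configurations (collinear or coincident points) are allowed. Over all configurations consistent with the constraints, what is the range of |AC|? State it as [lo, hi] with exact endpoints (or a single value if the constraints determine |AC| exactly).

|AB| ∈ {32}
|BC| ∈ {18}
|AC| ∈ {2·√(144·√(3) + 337)}

|AC| = 2·√(144·√(3) + 337)  (≈ 48.4320)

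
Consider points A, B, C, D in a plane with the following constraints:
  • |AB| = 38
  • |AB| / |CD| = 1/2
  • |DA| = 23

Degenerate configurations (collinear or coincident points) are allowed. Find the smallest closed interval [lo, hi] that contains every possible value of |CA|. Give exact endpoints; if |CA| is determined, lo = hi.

|AB| ∈ {38}
|AD| ∈ {23}
|CD| ∈ {76}
|BD| ∈ [15, 61]
|AC| ∈ [53, 99]
|BC| ∈ [15, 137]

|CA| ∈ [53, 99]  (≈ [53.0000, 99.0000])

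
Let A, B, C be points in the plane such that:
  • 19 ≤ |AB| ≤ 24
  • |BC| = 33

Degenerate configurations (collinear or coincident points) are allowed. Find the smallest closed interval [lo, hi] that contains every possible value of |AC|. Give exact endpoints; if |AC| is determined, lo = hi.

|AC| ∈ [9, 57]  (≈ [9.0000, 57.0000])

|AB| ∈ [19, 24]
|BC| ∈ {33}
|AC| ∈ [9, 57]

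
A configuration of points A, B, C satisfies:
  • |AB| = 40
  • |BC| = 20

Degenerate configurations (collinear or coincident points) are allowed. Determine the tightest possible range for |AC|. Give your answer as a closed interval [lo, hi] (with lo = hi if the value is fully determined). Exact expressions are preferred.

|AB| ∈ {40}
|BC| ∈ {20}
|AC| ∈ [20, 60]

|AC| ∈ [20, 60]  (≈ [20.0000, 60.0000])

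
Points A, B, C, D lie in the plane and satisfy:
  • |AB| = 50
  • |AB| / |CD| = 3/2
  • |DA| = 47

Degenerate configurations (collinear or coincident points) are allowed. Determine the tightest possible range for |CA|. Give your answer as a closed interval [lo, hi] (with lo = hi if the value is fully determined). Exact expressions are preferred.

|CA| ∈ [41/3, 241/3]  (≈ [13.6667, 80.3333])

|AB| ∈ {50}
|AD| ∈ {47}
|CD| ∈ {100/3}
|BD| ∈ [3, 97]
|AC| ∈ [41/3, 241/3]
|BC| ∈ [0, 391/3]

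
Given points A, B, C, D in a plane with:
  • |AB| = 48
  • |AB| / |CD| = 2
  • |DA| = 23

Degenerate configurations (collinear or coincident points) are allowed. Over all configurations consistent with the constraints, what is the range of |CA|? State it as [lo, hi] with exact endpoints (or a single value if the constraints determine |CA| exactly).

|CA| ∈ [1, 47]  (≈ [1.0000, 47.0000])

|AB| ∈ {48}
|AD| ∈ {23}
|CD| ∈ {24}
|BD| ∈ [25, 71]
|AC| ∈ [1, 47]
|BC| ∈ [1, 95]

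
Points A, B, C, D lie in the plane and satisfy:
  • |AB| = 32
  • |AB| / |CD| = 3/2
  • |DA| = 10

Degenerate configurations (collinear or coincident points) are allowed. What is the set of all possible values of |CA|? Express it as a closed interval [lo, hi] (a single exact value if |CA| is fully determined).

|AB| ∈ {32}
|AD| ∈ {10}
|CD| ∈ {64/3}
|BD| ∈ [22, 42]
|AC| ∈ [34/3, 94/3]
|BC| ∈ [2/3, 190/3]

|CA| ∈ [34/3, 94/3]  (≈ [11.3333, 31.3333])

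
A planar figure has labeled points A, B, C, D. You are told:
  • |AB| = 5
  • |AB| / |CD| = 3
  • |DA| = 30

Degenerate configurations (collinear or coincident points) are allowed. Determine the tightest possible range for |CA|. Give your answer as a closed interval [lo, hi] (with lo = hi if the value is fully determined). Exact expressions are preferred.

|CA| ∈ [85/3, 95/3]  (≈ [28.3333, 31.6667])

|AB| ∈ {5}
|AD| ∈ {30}
|CD| ∈ {5/3}
|BD| ∈ [25, 35]
|AC| ∈ [85/3, 95/3]
|BC| ∈ [70/3, 110/3]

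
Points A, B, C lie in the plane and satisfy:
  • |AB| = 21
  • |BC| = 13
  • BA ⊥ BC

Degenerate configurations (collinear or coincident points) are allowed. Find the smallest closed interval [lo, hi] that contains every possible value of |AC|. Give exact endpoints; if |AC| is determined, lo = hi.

|AC| = √(610)  (≈ 24.6982)

|AB| ∈ {21}
|BC| ∈ {13}
|AC| ∈ {√(610)}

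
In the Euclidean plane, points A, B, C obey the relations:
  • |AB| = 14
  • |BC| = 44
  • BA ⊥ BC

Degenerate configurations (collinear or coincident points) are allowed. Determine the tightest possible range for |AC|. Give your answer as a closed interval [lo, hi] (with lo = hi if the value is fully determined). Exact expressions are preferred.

|AB| ∈ {14}
|BC| ∈ {44}
|AC| ∈ {2·√(533)}

|AC| = 2·√(533)  (≈ 46.1736)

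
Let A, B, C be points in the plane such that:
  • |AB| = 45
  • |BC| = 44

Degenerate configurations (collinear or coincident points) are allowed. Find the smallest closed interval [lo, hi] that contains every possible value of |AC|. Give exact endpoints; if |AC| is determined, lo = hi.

|AC| ∈ [1, 89]  (≈ [1.0000, 89.0000])

|AB| ∈ {45}
|BC| ∈ {44}
|AC| ∈ [1, 89]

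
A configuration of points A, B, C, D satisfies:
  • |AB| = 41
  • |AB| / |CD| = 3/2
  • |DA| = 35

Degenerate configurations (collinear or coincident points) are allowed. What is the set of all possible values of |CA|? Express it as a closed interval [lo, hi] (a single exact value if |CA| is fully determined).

|AB| ∈ {41}
|AD| ∈ {35}
|CD| ∈ {82/3}
|BD| ∈ [6, 76]
|AC| ∈ [23/3, 187/3]
|BC| ∈ [0, 310/3]

|CA| ∈ [23/3, 187/3]  (≈ [7.6667, 62.3333])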